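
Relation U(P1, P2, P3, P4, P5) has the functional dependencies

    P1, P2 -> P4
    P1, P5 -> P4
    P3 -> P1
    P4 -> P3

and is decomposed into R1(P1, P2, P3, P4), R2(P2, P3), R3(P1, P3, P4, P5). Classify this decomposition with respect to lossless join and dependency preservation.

Lossless test (chase): Rows 1 and 2 agree on P3; apply P3→P1 and equate their P1 entries. Rows 1 and 2 agree on P1, P2; apply P1, P2→P4 and equate their P4 entries. No row becomes fully distinguished — the join is lossy.
Dependency preservation: every FD's attributes lie within a single fragment, so each can be enforced locally — preserved.

lossy but dependency-preserving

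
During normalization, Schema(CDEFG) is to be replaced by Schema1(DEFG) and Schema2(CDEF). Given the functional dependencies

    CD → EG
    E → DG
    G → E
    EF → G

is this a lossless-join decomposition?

Common attributes: Schema1 ∩ Schema2 = {DEF}.
Closure of {DEF}: E → DG applies, adding G. So (DEF)⁺ = {DEFG}.
This closure contains every attribute of Schema1, so Schema1 ∩ Schema2 → Schema1. The join is lossless.

Yes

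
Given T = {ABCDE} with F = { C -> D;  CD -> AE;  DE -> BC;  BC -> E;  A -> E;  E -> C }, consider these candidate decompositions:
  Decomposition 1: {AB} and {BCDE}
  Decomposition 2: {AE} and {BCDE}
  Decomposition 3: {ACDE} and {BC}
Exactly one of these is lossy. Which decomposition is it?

Decomposition 1

Decomposition 1: common = {B}, closure = {B} → lossy.
Decomposition 2: common = {E}, closure = {ABCDE} → lossless.
Decomposition 3: common = {C}, closure = {ABCDE} → lossless.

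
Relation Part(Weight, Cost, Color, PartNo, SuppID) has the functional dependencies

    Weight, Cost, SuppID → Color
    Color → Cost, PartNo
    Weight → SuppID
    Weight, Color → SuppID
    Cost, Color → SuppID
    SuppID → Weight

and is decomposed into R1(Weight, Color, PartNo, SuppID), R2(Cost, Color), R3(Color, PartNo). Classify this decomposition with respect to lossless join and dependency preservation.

Lossless test (chase): Rows 1 and 2 agree on Color; apply Color→Cost, PartNo and equate their Cost, PartNo entries. Rows 1 and 3 agree on Color; apply Color→Cost, PartNo and equate their Cost, PartNo entries. Rows 1 and 2 agree on Cost, Color; apply Cost, Color→SuppID and equate their SuppID entries. Rows 1 and 3 agree on Cost, Color; apply Cost, Color→SuppID and equate their SuppID entries. Rows 1 and 2 agree on SuppID; apply SuppID→Weight and equate their Weight entries. Rows 1 and 3 agree on SuppID; apply SuppID→Weight and equate their Weight entries. Row 1 is now all distinguished symbols — the join is lossless.
Dependency preservation: the restricted closure of {Weight, Cost, SuppID} across the fragments never reaches {Color}, so Weight, Cost, SuppID → Color cannot be enforced without a join — not preserved.

lossless but not dependency-preserving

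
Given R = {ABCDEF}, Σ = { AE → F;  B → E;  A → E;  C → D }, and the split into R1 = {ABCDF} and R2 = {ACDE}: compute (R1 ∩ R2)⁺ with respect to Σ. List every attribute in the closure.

R1 ∩ R2 = {ACD}.
A → E applies, adding E
AE → F applies, adding F
Closure: {ACDEF}.

ACDEF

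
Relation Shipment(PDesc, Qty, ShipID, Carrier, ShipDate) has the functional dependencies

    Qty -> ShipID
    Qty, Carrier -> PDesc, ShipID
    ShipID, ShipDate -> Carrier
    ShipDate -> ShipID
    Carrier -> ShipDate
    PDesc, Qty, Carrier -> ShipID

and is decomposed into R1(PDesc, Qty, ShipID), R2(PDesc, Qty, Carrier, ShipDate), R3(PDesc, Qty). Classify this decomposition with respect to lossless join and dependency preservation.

Lossless test (chase): Rows 1 and 2 agree on Qty; apply Qty→ShipID and equate their ShipID entries. Rows 1 and 3 agree on Qty; apply Qty→ShipID and equate their ShipID entries. Row 2 is now all distinguished symbols — the join is lossless.
Dependency preservation: the restricted closure of {ShipDate} across the fragments never reaches {ShipID}, so ShipDate → ShipID cannot be enforced without a join — not preserved.

lossless but not dependency-preserving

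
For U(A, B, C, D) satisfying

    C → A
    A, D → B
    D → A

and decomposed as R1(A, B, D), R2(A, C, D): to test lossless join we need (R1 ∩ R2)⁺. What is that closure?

R1 ∩ R2 = {A, D}.
A, D → B applies, adding B
Closure: {A, B, D}.

A, B, D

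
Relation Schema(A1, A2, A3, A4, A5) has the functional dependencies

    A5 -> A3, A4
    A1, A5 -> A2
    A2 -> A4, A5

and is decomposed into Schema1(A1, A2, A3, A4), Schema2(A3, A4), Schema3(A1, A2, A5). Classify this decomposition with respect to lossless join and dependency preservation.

Lossless test (chase): Rows 1 and 3 agree on A2; apply A2→A4, A5 and equate their A4, A5 entries. Rows 1 and 3 agree on A5; apply A5→A3, A4 and equate their A3, A4 entries. Row 1 is now all distinguished symbols — the join is lossless.
Dependency preservation: the restricted closure of {A5} across the fragments never reaches {A3, A4}, so A5 → A3, A4 cannot be enforced without a join — not preserved.

lossless but not dependency-preserving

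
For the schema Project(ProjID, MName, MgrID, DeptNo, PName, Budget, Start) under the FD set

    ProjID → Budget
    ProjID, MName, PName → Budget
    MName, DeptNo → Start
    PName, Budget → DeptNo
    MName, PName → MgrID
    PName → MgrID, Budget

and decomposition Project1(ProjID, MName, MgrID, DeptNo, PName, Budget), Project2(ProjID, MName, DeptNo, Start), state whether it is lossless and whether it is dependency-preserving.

lossless and dependency-preserving

Lossless test: (ProjID, MName, DeptNo)⁺ = {ProjID, MName, DeptNo, Budget, Start}, which contains all of one fragment — lossless.
Dependency preservation: every FD's attributes lie within a single fragment, so each can be enforced locally — preserved.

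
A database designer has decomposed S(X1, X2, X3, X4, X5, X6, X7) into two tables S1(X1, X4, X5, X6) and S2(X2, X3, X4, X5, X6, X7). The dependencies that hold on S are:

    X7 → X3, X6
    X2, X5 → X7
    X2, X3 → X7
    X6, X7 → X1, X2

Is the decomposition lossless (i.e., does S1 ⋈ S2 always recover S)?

No

Common attributes: S1 ∩ S2 = {X4, X5, X6}.
No dependency enlarges {X4, X5, X6}, so (X4, X5, X6)⁺ = {X4, X5, X6}.
The closure contains neither all of S1 = {X1, X4, X5, X6} nor all of S2 = {X2, X3, X4, X5, X6, X7}, so the common attributes are not a superkey of either fragment. The join is lossy.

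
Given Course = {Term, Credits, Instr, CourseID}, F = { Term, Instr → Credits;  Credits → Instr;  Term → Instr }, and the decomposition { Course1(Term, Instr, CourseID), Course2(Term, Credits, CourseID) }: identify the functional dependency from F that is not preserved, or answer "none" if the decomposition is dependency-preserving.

Credits → Instr

Check Credits → Instr: no single fragment contains all of {Credits, Instr}, and the restricted closure of {Credits} across the fragments never reaches {Instr}.
Term, Instr → Credits is preserved.
Term → Instr is preserved.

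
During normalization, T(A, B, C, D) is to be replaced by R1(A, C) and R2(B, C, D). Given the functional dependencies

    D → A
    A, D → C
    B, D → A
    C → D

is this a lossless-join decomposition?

Yes

Common attributes: R1 ∩ R2 = {C}.
Closure of {C}: C → D applies, adding D; D → A applies, adding A. So (C)⁺ = {A, C, D}.
This closure contains every attribute of R1, so R1 ∩ R2 → R1. The join is lossless.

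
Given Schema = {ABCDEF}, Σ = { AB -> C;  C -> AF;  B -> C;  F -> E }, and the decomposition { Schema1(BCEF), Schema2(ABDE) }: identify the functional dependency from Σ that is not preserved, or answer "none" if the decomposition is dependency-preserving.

Check C → AF: no single fragment contains all of {ACF}, and the restricted closure of {C} across the fragments never reaches {AF}.
AB → C is preserved.
B → C is preserved.
F → E is preserved.

C -> AF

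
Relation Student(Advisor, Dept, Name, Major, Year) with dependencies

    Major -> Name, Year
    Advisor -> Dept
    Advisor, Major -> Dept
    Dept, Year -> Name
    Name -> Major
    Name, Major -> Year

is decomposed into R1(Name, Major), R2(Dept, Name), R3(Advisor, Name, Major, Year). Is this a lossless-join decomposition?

No

Chase test. Columns are Advisor, Dept, Name, Major, Year; row i has aⱼ where attribute j ∈ Ri, else bᵢⱼ.
Initial tableau (one row per fragment):
  row 1: b11 b12 a3 a4 b15
  row 2: b21 a2 a3 b24 b25
  row 3: a1 b32 a3 a4 a5
Rows 1 and 3 agree on Major; apply Major→Name, Year and equate their Name, Year entries.
Rows 1 and 2 agree on Name; apply Name→Major and equate their Major entries.
Rows 1 and 2 agree on Name, Major; apply Name, Major→Year and equate their Year entries.
No row becomes fully distinguished — the join is lossy.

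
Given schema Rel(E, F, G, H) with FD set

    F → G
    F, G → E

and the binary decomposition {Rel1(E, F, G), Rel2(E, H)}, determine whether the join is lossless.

Common attributes: Rel1 ∩ Rel2 = {E}.
No dependency enlarges {E}, so (E)⁺ = {E}.
The closure contains neither all of Rel1 = {E, F, G} nor all of Rel2 = {E, H}, so the common attributes are not a superkey of either fragment. The join is lossy.

No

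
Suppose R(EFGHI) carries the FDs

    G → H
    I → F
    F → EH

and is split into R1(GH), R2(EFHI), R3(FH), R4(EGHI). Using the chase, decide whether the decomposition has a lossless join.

Chase test. Columns are EFGHI; row i has aⱼ where attribute j ∈ Ri, else bᵢⱼ.
Initial tableau (one row per fragment):
  row 1: b11 b12 a3 a4 b15
  row 2: a1 a2 b23 a4 a5
  row 3: b31 a2 b33 a4 b35
  row 4: a1 b42 a3 a4 a5
Rows 2 and 4 agree on I; apply I→F and equate their F entries.
Rows 2 and 3 agree on F; apply F→EH and equate their EH entries.
Row 4 is now all distinguished symbols — the join is lossless.

Yes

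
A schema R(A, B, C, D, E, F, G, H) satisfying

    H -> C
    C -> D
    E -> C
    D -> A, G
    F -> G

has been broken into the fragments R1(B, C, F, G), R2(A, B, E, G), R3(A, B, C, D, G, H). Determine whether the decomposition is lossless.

No

Chase test. Columns are A, B, C, D, E, F, G, H; row i has aⱼ where attribute j ∈ Ri, else bᵢⱼ.
Initial tableau (one row per fragment):
  row 1: b11 a2 a3 b14 b15 a6 a7 b18
  row 2: a1 a2 b23 b24 a5 b26 a7 b28
  row 3: a1 a2 a3 a4 b35 b36 a7 a8
Rows 1 and 3 agree on C; apply C→D and equate their D entries.
Rows 1 and 3 agree on D; apply D→A, G and equate their A, G entries.
No row becomes fully distinguished — the join is lossy.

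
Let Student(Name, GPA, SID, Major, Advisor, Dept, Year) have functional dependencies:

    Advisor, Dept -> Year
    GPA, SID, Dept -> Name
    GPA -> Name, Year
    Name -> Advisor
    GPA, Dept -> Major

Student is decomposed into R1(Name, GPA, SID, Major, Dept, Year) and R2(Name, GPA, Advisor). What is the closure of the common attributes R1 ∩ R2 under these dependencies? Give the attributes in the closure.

Name, GPA, Advisor, Year

R1 ∩ R2 = {Name, GPA}.
GPA → Name, Year applies, adding Year
Name → Advisor applies, adding Advisor
Closure: {Name, GPA, Advisor, Year}.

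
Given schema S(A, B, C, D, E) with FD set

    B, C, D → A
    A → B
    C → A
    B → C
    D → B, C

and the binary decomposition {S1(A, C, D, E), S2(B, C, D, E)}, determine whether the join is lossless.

Yes

Common attributes: S1 ∩ S2 = {C, D, E}.
Closure of {C, D, E}: C → A applies, adding A; D → B, C applies, adding B. So (C, D, E)⁺ = {A, B, C, D, E}.
This closure contains every attribute of S1, so S1 ∩ S2 → S1. The join is lossless.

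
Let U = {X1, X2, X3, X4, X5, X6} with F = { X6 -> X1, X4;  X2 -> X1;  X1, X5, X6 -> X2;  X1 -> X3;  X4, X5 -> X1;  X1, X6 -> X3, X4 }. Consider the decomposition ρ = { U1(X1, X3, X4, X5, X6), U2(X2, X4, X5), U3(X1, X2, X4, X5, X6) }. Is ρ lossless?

Yes

Chase test. Columns are X1, X2, X3, X4, X5, X6; row i has aⱼ where attribute j ∈ Ui, else bᵢⱼ.
Initial tableau (one row per fragment):
  row 1: a1 b12 a3 a4 a5 a6
  row 2: b21 a2 b23 a4 a5 b26
  row 3: a1 a2 b33 a4 a5 a6
Rows 2 and 3 agree on X2; apply X2→X1 and equate their X1 entries.
Rows 1 and 3 agree on X1, X5, X6; apply X1, X5, X6→X2 and equate their X2 entries.
Rows 1 and 2 agree on X1; apply X1→X3 and equate their X3 entries.
Rows 1 and 3 agree on X1; apply X1→X3 and equate their X3 entries.
Row 1 is now all distinguished symbols — the join is lossless.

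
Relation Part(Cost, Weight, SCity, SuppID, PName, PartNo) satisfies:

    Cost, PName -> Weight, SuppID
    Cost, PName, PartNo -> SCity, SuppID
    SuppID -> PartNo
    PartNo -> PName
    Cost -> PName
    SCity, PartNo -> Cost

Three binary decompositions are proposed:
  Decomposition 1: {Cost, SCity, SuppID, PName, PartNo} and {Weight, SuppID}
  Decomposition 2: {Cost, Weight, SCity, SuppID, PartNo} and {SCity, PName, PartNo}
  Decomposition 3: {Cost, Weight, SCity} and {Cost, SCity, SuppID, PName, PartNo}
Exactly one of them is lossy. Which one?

Decomposition 1: common = {SuppID}, closure = {SuppID, PName, PartNo} → lossy.
Decomposition 2: common = {SCity, PartNo}, closure = {Cost, Weight, SCity, SuppID, PName, PartNo} → lossless.
Decomposition 3: common = {Cost, SCity}, closure = {Cost, Weight, SCity, SuppID, PName, PartNo} → lossless.

Decomposition 1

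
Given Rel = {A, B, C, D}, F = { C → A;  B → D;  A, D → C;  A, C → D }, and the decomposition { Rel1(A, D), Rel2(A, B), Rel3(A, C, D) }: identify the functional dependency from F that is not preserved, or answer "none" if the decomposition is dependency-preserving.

Check B → D: no single fragment contains all of {B, D}, and the restricted closure of {B} across the fragments never reaches {D}.
C → A is preserved.
A, D → C is preserved.
A, C → D is preserved.

B → D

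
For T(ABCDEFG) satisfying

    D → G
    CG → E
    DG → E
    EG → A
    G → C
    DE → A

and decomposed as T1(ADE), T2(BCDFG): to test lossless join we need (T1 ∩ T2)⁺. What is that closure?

ACDEG

T1 ∩ T2 = {D}.
D → G applies, adding G
DG → E applies, adding E
EG → A applies, adding A
G → C applies, adding C
Closure: {ACDEG}.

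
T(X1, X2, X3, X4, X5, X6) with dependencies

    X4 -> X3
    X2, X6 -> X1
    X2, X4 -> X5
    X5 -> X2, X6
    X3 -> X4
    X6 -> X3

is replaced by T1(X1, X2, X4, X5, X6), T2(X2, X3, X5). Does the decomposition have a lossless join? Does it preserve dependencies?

Lossless test: (X2, X5)⁺ = {X1, X2, X3, X4, X5, X6}, which contains all of one fragment — lossless.
Dependency preservation: the restricted closure of {X4} across the fragments never reaches {X3}, so X4 → X3 cannot be enforced without a join — not preserved.

lossless but not dependency-preserving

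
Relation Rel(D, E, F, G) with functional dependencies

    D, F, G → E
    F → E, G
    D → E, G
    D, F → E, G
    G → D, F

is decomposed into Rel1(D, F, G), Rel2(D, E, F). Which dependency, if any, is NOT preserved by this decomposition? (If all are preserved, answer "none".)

D, F, G → E: restricted closure across fragments reaches E.
F → E, G: restricted closure across fragments reaches E, G.
D → E, G: restricted closure across fragments reaches E, G.
D, F → E, G: restricted closure across fragments reaches E, G.
G → D, F lies within Rel1.
Every dependency is enforceable on the fragments, so the decomposition is dependency-preserving.

none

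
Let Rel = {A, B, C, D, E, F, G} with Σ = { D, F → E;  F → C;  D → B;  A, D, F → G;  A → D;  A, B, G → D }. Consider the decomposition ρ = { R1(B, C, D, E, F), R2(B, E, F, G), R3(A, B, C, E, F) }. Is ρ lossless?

Chase test. Columns are A, B, C, D, E, F, G; row i has aⱼ where attribute j ∈ Ri, else bᵢⱼ.
Initial tableau (one row per fragment):
  row 1: b11 a2 a3 a4 a5 a6 b17
  row 2: b21 a2 b23 b24 a5 a6 a7
  row 3: a1 a2 a3 b34 a5 a6 b37
Rows 1 and 2 agree on F; apply F→C and equate their C entries.
No row becomes fully distinguished — the join is lossy.

No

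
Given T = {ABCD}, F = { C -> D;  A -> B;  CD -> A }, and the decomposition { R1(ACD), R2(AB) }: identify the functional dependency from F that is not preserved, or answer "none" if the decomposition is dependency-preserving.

none

C → D lies within R1.
A → B lies within R2.
CD → A lies within R1.
Every dependency is enforceable on the fragments, so the decomposition is dependency-preserving.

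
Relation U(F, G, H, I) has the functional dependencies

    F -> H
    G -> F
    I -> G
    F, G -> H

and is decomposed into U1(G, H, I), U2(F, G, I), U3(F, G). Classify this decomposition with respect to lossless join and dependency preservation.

Lossless test (chase): Rows 2 and 3 agree on F; apply F→H and equate their H entries. Rows 1 and 2 agree on G; apply G→F and equate their F entries. Rows 1 and 2 agree on F, G; apply F, G→H and equate their H entries. Row 1 is now all distinguished symbols — the join is lossless.
Dependency preservation: the restricted closure of {F} across the fragments never reaches {H}, so F → H cannot be enforced without a join — not preserved.

lossless but not dependency-preserving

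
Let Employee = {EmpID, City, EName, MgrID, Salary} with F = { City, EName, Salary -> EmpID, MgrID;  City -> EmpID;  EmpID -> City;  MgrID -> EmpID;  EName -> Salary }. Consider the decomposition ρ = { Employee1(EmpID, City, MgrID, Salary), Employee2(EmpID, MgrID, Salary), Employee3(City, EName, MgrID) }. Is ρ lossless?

Chase test. Columns are EmpID, City, EName, MgrID, Salary; row i has aⱼ where attribute j ∈ Employeei, else bᵢⱼ.
Initial tableau (one row per fragment):
  row 1: a1 a2 b13 a4 a5
  row 2: a1 b22 b23 a4 a5
  row 3: b31 a2 a3 a4 b35
Rows 1 and 3 agree on City; apply City→EmpID and equate their EmpID entries.
Rows 1 and 2 agree on EmpID; apply EmpID→City and equate their City entries.
No row becomes fully distinguished — the join is lossy.

No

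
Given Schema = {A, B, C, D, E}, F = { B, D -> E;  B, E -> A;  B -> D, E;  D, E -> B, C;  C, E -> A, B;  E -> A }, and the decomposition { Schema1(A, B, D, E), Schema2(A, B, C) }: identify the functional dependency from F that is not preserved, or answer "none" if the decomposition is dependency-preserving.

Check C, E → A, B: no single fragment contains all of {A, B, C, E}, and the restricted closure of {C, E} across the fragments never reaches {A, B}.
B, D → E is preserved.
B, E → A is preserved.
B → D, E is preserved.
D, E → B, C is preserved.
E → A is preserved.

C, E -> A, B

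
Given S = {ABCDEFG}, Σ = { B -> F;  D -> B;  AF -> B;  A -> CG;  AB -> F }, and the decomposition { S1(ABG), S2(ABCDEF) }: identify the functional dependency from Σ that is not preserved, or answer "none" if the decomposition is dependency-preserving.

B → F lies within S2.
D → B lies within S2.
AF → B lies within S2.
A → CG: restricted closure across fragments reaches CG.
AB → F lies within S2.
Every dependency is enforceable on the fragments, so the decomposition is dependency-preserving.

none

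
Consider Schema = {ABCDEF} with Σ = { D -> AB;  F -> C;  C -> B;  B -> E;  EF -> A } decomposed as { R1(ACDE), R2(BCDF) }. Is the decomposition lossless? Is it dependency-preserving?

lossless but not dependency-preserving

Lossless test: (CD)⁺ = {ABCDE}, which contains all of one fragment — lossless.
Dependency preservation: the restricted closure of {B} across the fragments never reaches {E}, so B → E cannot be enforced without a join — not preserved.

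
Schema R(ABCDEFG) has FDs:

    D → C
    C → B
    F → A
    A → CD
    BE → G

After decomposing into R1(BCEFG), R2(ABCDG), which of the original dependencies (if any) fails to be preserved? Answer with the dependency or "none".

Check F → A: no single fragment contains all of {AF}, and the restricted closure of {F} across the fragments never reaches {A}.
D → C is preserved.
C → B is preserved.
A → CD is preserved.
BE → G is preserved.

F → A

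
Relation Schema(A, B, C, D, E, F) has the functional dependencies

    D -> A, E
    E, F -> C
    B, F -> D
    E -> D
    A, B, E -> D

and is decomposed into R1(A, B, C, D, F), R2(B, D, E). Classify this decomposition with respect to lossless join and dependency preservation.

lossless and dependency-preserving

Lossless test: (B, D)⁺ = {A, B, D, E}, which contains all of one fragment — lossless.
Dependency preservation: D → A, E; E, F → C; A, B, E → D are not contained in any single fragment, but the restricted closure of each left-hand side across the fragments still reaches the right-hand side; the remaining FDs each lie inside some fragment. All dependencies are preserved.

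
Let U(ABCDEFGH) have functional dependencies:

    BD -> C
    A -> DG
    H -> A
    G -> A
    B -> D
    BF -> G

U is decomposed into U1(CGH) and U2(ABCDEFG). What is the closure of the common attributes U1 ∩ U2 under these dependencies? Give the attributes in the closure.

ACDG

U1 ∩ U2 = {CG}.
G → A applies, adding A
A → DG applies, adding D
Closure: {ACDG}.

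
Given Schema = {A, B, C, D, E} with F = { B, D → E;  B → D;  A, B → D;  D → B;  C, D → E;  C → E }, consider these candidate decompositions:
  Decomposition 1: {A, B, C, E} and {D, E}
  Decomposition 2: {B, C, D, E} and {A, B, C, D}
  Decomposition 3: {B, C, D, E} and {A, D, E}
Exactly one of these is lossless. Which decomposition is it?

Decomposition 1: common = {E}, closure = {E} → lossy.
Decomposition 2: common = {B, C, D}, closure = {B, C, D, E} → lossless.
Decomposition 3: common = {D, E}, closure = {B, D, E} → lossy.

Decomposition 2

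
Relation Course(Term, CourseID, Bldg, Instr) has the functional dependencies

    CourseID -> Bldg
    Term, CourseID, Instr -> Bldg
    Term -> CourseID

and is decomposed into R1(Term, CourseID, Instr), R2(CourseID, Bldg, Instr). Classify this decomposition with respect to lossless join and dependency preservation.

Lossless test: (CourseID, Instr)⁺ = {CourseID, Bldg, Instr}, which contains all of one fragment — lossless.
Dependency preservation: Term, CourseID, Instr → Bldg is not contained in any single fragment, but the restricted closure of its left-hand side across the fragments still reaches the right-hand side; the remaining FDs each lie inside some fragment. All dependencies are preserved.

lossless and dependency-preserving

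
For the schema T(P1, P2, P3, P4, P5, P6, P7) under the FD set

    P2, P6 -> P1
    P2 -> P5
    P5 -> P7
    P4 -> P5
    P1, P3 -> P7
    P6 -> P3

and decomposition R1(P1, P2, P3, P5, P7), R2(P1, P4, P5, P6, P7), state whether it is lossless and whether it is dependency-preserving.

lossy and not dependency-preserving

Lossless test: (P1, P5, P7)⁺ = {P1, P5, P7}, which is a superkey of neither fragment — lossy.
Dependency preservation: the restricted closure of {P2, P6} across the fragments never reaches {P1}, so P2, P6 → P1 cannot be enforced without a join — not preserved.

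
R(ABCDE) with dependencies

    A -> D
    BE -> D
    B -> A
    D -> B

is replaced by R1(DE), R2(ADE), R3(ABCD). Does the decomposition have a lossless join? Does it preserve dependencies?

lossy but dependency-preserving

Lossless test (chase): Rows 1 and 2 agree on D; apply D→B and equate their B entries. Rows 1 and 3 agree on D; apply D→B and equate their B entries. Rows 1 and 2 agree on B; apply B→A and equate their A entries. No row becomes fully distinguished — the join is lossy.
Dependency preservation: BE → D is not contained in any single fragment, but the restricted closure of its left-hand side across the fragments still reaches the right-hand side; the remaining FDs each lie inside some fragment. All dependencies are preserved.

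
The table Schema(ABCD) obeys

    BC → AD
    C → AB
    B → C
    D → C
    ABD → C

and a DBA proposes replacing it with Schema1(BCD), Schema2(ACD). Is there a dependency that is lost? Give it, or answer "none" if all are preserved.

BC → AD: restricted closure across fragments reaches AD.
C → AB: restricted closure across fragments reaches AB.
B → C lies within Schema1.
D → C lies within Schema1.
ABD → C: restricted closure across fragments reaches C.
Every dependency is enforceable on the fragments, so the decomposition is dependency-preserving.

none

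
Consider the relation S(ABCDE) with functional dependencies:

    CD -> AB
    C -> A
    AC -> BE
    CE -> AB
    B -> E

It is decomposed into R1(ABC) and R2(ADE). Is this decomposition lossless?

Common attributes: R1 ∩ R2 = {A}.
No dependency enlarges {A}, so (A)⁺ = {A}.
The closure contains neither all of R1 = {ABC} nor all of R2 = {ADE}, so the common attributes are not a superkey of either fragment. The join is lossy.

No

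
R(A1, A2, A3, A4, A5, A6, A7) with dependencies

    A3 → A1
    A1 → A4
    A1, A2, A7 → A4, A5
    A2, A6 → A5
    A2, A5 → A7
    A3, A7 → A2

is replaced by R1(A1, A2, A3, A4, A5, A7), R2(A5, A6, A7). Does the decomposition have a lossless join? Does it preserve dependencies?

lossy and not dependency-preserving

Lossless test: (A5, A7)⁺ = {A5, A7}, which is a superkey of neither fragment — lossy.
Dependency preservation: the restricted closure of {A2, A6} across the fragments never reaches {A5}, so A2, A6 → A5 cannot be enforced without a join — not preserved.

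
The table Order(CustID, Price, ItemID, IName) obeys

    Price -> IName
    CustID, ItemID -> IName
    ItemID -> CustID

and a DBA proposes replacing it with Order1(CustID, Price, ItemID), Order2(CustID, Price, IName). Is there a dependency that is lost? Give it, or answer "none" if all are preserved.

CustID, ItemID -> IName

Check CustID, ItemID → IName: no single fragment contains all of {CustID, ItemID, IName}, and the restricted closure of {CustID, ItemID} across the fragments never reaches {IName}.
Price → IName is preserved.
ItemID → CustID is preserved.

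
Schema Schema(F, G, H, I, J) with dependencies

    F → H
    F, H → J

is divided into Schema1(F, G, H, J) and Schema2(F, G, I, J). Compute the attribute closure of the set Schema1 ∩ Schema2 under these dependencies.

Schema1 ∩ Schema2 = {F, G, J}.
F → H applies, adding H
Closure: {F, G, H, J}.

F, G, H, J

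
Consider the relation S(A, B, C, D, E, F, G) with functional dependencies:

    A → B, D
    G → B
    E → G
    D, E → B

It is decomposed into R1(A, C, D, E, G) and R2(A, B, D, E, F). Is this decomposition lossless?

No

Common attributes: R1 ∩ R2 = {A, D, E}.
Closure of {A, D, E}: A → B, D applies, adding B; E → G applies, adding G. So (A, D, E)⁺ = {A, B, D, E, G}.
The closure contains neither all of R1 = {A, C, D, E, G} nor all of R2 = {A, B, D, E, F}, so the common attributes are not a superkey of either fragment. The join is lossy.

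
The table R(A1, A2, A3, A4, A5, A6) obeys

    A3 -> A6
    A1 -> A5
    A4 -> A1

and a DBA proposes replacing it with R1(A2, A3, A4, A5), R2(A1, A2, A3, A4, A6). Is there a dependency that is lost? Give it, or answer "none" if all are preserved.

A1 -> A5

Check A1 → A5: no single fragment contains all of {A1, A5}, and the restricted closure of {A1} across the fragments never reaches {A5}.
A3 → A6 is preserved.
A4 → A1 is preserved.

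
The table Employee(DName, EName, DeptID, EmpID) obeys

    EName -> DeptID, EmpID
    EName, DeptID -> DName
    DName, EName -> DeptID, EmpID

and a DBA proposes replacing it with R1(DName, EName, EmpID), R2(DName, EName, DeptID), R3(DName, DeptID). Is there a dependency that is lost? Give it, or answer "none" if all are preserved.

none

EName → DeptID, EmpID: restricted closure across fragments reaches DeptID, EmpID.
EName, DeptID → DName lies within R2.
DName, EName → DeptID, EmpID: restricted closure across fragments reaches DeptID, EmpID.
Every dependency is enforceable on the fragments, so the decomposition is dependency-preserving.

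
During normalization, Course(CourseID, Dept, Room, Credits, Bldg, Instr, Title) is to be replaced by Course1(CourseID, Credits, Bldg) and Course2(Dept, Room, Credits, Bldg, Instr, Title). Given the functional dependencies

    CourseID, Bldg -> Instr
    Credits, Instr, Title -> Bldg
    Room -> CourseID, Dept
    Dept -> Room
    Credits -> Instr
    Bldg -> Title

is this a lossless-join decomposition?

Common attributes: Course1 ∩ Course2 = {Credits, Bldg}.
Closure of {Credits, Bldg}: Credits → Instr applies, adding Instr; Bldg → Title applies, adding Title. So (Credits, Bldg)⁺ = {Credits, Bldg, Instr, Title}.
The closure contains neither all of Course1 = {CourseID, Credits, Bldg} nor all of Course2 = {Dept, Room, Credits, Bldg, Instr, Title}, so the common attributes are not a superkey of either fragment. The join is lossy.

No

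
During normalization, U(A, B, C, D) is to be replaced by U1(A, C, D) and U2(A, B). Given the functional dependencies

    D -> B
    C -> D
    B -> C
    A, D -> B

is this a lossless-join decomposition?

No

Common attributes: U1 ∩ U2 = {A}.
No dependency enlarges {A}, so (A)⁺ = {A}.
The closure contains neither all of U1 = {A, C, D} nor all of U2 = {A, B}, so the common attributes are not a superkey of either fragment. The join is lossy.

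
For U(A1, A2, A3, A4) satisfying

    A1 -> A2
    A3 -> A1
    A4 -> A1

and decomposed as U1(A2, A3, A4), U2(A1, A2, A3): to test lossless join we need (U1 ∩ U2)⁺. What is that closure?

U1 ∩ U2 = {A2, A3}.
A3 → A1 applies, adding A1
Closure: {A1, A2, A3}.

A1, A2, A3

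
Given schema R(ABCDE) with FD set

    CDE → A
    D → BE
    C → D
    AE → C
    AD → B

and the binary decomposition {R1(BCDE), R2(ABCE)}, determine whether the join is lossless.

Yes

Common attributes: R1 ∩ R2 = {BCE}.
Closure of {BCE}: C → D applies, adding D; CDE → A applies, adding A. So (BCE)⁺ = {ABCDE}.
This closure contains every attribute of R1, so R1 ∩ R2 → R1. The join is lossless.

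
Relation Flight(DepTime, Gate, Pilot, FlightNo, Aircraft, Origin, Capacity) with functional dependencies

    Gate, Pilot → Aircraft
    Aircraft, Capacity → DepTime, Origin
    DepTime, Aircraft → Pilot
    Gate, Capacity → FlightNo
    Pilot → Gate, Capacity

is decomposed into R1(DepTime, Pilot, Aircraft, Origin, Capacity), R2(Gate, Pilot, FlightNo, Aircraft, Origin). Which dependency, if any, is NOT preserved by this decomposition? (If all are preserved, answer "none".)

Gate, Capacity → FlightNo

Check Gate, Capacity → FlightNo: no single fragment contains all of {Gate, FlightNo, Capacity}, and the restricted closure of {Gate, Capacity} across the fragments never reaches {FlightNo}.
Gate, Pilot → Aircraft is preserved.
Aircraft, Capacity → DepTime, Origin is preserved.
DepTime, Aircraft → Pilot is preserved.
Pilot → Gate, Capacity is preserved.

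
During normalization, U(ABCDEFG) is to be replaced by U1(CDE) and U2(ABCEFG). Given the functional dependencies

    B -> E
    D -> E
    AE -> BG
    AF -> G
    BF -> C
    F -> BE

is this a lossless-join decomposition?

No

Common attributes: U1 ∩ U2 = {CE}.
No dependency enlarges {CE}, so (CE)⁺ = {CE}.
The closure contains neither all of U1 = {CDE} nor all of U2 = {ABCEFG}, so the common attributes are not a superkey of either fragment. The join is lossy.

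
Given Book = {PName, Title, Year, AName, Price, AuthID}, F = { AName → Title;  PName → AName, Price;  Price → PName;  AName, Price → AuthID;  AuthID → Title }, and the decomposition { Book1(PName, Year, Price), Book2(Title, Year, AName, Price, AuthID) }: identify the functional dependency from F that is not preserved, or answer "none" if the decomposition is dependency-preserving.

AName → Title lies within Book2.
PName → AName, Price: restricted closure across fragments reaches AName, Price.
Price → PName lies within Book1.
AName, Price → AuthID lies within Book2.
AuthID → Title lies within Book2.
Every dependency is enforceable on the fragments, so the decomposition is dependency-preserving.

none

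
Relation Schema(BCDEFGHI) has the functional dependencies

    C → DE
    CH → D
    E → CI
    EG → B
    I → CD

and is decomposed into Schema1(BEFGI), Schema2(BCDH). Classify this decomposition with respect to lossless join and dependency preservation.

Lossless test: (B)⁺ = {B}, which is a superkey of neither fragment — lossy.
Dependency preservation: the restricted closure of {C} across the fragments never reaches {DE}, so C → DE cannot be enforced without a join — not preserved.

lossy and not dependency-preserving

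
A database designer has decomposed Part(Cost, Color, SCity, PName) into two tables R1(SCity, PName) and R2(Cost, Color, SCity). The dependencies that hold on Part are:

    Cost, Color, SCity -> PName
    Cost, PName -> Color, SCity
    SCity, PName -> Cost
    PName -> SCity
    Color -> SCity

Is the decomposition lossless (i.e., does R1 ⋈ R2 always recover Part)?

No

Common attributes: R1 ∩ R2 = {SCity}.
No dependency enlarges {SCity}, so (SCity)⁺ = {SCity}.
The closure contains neither all of R1 = {SCity, PName} nor all of R2 = {Cost, Color, SCity}, so the common attributes are not a superkey of either fragment. The join is lossy.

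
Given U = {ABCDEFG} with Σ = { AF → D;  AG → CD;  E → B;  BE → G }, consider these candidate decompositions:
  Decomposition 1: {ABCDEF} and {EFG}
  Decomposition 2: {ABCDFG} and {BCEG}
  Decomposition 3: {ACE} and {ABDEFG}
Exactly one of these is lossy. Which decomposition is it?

Decomposition 1: common = {EF}, closure = {BEFG} → lossless.
Decomposition 2: common = {BCG}, closure = {BCG} → lossy.
Decomposition 3: common = {AE}, closure = {ABCDEG} → lossless.

Decomposition 2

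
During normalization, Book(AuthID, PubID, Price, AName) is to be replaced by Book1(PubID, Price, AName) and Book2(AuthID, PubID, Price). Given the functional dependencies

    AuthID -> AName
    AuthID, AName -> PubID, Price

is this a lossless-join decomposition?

Common attributes: Book1 ∩ Book2 = {PubID, Price}.
No dependency enlarges {PubID, Price}, so (PubID, Price)⁺ = {PubID, Price}.
The closure contains neither all of Book1 = {PubID, Price, AName} nor all of Book2 = {AuthID, PubID, Price}, so the common attributes are not a superkey of either fragment. The join is lossy.

No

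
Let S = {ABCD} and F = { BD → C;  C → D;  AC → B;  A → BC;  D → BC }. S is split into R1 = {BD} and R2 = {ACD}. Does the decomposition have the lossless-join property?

Common attributes: R1 ∩ R2 = {D}.
Closure of {D}: D → BC applies, adding BC. So (D)⁺ = {BCD}.
This closure contains every attribute of R1, so R1 ∩ R2 → R1. The join is lossless.

Yes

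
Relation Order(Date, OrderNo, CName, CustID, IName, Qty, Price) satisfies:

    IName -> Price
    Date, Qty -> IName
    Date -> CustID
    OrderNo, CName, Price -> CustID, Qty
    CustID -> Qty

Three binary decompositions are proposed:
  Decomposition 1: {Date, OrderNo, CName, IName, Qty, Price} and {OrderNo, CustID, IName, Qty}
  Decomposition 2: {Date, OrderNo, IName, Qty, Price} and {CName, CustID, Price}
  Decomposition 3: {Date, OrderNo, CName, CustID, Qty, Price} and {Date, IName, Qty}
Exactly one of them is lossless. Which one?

Decomposition 3

Decomposition 1: common = {OrderNo, IName, Qty}, closure = {OrderNo, IName, Qty, Price} → lossy.
Decomposition 2: common = {Price}, closure = {Price} → lossy.
Decomposition 3: common = {Date, Qty}, closure = {Date, CustID, IName, Qty, Price} → lossless.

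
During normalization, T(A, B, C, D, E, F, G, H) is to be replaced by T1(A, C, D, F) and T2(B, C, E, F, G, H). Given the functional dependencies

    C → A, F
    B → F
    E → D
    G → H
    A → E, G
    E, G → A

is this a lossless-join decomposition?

Common attributes: T1 ∩ T2 = {C, F}.
Closure of {C, F}: C → A, F applies, adding A; A → E, G applies, adding E, G; E → D applies, adding D; G → H applies, adding H. So (C, F)⁺ = {A, C, D, E, F, G, H}.
This closure contains every attribute of T1, so T1 ∩ T2 → T1. The join is lossless.

Yes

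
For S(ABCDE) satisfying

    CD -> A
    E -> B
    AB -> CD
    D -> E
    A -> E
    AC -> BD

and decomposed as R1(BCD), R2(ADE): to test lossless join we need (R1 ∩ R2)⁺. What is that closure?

R1 ∩ R2 = {D}.
D → E applies, adding E
E → B applies, adding B
Closure: {BDE}.

BDE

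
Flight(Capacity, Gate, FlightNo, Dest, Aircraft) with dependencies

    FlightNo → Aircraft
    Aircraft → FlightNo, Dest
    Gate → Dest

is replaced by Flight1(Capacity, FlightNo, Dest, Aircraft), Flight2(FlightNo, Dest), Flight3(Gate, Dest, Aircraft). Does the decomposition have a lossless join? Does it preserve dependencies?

lossy but dependency-preserving

Lossless test (chase): Rows 1 and 2 agree on FlightNo; apply FlightNo→Aircraft and equate their Aircraft entries. Rows 1 and 3 agree on Aircraft; apply Aircraft→FlightNo, Dest and equate their FlightNo, Dest entries. No row becomes fully distinguished — the join is lossy.
Dependency preservation: every FD's attributes lie within a single fragment, so each can be enforced locally — preserved.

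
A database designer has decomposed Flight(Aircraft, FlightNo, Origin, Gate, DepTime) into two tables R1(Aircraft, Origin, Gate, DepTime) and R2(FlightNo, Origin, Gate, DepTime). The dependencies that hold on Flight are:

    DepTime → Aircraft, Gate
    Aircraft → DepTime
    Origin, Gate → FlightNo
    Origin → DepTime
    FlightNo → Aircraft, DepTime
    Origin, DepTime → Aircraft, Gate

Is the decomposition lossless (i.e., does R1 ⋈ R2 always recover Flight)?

Common attributes: R1 ∩ R2 = {Origin, Gate, DepTime}.
Closure of {Origin, Gate, DepTime}: DepTime → Aircraft, Gate applies, adding Aircraft; Origin, Gate → FlightNo applies, adding FlightNo. So (Origin, Gate, DepTime)⁺ = {Aircraft, FlightNo, Origin, Gate, DepTime}.
This closure contains every attribute of R1, so R1 ∩ R2 → R1. The join is lossless.

Yes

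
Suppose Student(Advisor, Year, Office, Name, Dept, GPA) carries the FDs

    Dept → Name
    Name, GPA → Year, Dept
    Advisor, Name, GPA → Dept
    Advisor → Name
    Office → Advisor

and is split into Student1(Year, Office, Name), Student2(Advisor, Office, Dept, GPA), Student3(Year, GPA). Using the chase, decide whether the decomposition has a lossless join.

No

Chase test. Columns are Advisor, Year, Office, Name, Dept, GPA; row i has aⱼ where attribute j ∈ Studenti, else bᵢⱼ.
Initial tableau (one row per fragment):
  row 1: b11 a2 a3 a4 b15 b16
  row 2: a1 b22 a3 b24 a5 a6
  row 3: b31 a2 b33 b34 b35 a6
Rows 1 and 2 agree on Office; apply Office→Advisor and equate their Advisor entries.
Rows 1 and 2 agree on Advisor; apply Advisor→Name and equate their Name entries.
No row becomes fully distinguished — the join is lossy.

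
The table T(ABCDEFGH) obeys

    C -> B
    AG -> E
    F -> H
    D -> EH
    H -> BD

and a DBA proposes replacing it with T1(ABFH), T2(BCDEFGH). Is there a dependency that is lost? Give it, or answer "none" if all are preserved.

AG -> E

Check AG → E: no single fragment contains all of {AEG}, and the restricted closure of {AG} across the fragments never reaches {E}.
C → B is preserved.
F → H is preserved.
D → EH is preserved.
H → BD is preserved.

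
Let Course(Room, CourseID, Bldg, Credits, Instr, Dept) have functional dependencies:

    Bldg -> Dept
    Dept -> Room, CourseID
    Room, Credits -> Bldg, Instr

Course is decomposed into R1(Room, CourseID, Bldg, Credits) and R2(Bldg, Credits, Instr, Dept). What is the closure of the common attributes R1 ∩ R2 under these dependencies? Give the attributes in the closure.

Room, CourseID, Bldg, Credits, Instr, Dept

R1 ∩ R2 = {Bldg, Credits}.
Bldg → Dept applies, adding Dept
Dept → Room, CourseID applies, adding Room, CourseID
Room, Credits → Bldg, Instr applies, adding Instr
Closure: {Room, CourseID, Bldg, Credits, Instr, Dept}.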